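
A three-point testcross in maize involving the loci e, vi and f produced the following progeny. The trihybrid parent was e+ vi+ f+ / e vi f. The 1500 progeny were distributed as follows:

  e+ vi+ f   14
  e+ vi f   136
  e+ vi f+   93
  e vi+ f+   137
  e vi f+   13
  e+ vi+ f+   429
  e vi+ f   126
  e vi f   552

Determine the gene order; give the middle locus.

The two rarest classes, e+ vi+ f and e vi f+, are the double crossovers. Comparing them with the parentals, only the f allele has switched, so f is the middle locus and the order is e – f – vi.

f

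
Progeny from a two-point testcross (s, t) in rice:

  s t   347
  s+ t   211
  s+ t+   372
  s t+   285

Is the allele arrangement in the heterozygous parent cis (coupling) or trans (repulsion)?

The two most frequent classes are s+ t+ (372) and s t (347); these are the parental (non-recombinant) types.
So the F1 carried s+ t+ on one chromosome and s t on the other — the recessive alleles are on the same chromosome (cis / coupling).

cis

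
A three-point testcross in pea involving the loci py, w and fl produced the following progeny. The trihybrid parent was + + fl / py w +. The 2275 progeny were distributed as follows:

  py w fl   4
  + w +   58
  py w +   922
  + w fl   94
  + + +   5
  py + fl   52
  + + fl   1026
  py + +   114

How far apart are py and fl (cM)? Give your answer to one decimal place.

The two rarest classes, + + + and py w fl, are the double crossovers. Comparing them with the parentals, only the fl allele has switched, so fl is the middle locus and the order is w – fl – py.
Crossovers in the fl–py interval produce the single-crossover classes py + fl and + w + (52 + 58 = 110) plus the double crossovers (9).
RF(fl–py) = (110 + 9) / 2275 = 119/2275 = 0.0523 → 5.2 cM.

5.2 cM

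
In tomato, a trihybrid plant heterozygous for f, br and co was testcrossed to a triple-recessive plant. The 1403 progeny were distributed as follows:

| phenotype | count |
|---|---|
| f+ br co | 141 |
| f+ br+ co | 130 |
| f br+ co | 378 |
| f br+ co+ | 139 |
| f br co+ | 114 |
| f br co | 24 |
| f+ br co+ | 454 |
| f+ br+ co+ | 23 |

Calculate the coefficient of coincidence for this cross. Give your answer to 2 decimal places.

The two most frequent reciprocal classes, f br+ co and f+ br co+, are the parental types, so the F1 was f br+ co / f+ br co+.
The two rarest classes, f br co and f+ br+ co+, are the double crossovers. Comparing them with the parentals, only the br allele has switched, so br is the middle locus and the order is f – br – co.
f–br: (244 + 47)/1403 = 0.2074; br–co: (280 + 47)/1403 = 0.2331.
Expected DCO frequency = 0.2074 × 0.2331 ≈ 0.04834; observed = 47/1403 ≈ 0.03350.
Coefficient of coincidence = 0.03350/0.04834 ≈ 0.69.

0.69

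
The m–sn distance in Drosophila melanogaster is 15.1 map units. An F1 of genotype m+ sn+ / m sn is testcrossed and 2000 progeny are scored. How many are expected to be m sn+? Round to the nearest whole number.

A map distance of 15.1 map units corresponds to a recombination frequency of 0.151.
The F1 is m+ sn+ / m sn, so m sn+ is a recombinant gamete class with expected frequency r/2 = 0.151/2 = 0.0755.
Expected number = 0.0755 × 2000 = 151.00 ≈ 151.

151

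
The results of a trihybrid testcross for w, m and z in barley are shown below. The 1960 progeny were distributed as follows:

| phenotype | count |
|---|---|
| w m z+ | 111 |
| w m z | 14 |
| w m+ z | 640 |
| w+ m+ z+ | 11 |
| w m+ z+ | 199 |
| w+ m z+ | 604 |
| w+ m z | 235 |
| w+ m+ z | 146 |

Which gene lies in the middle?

The two most frequent reciprocal classes, w+ m z+ and w m+ z, are the parental types, so the F1 was w+ m z+ / w m+ z.
The two rarest classes, w+ m+ z+ and w m z, are the double crossovers. Comparing them with the parentals, only the m allele has switched, so m is the middle locus and the order is z – m – w.

m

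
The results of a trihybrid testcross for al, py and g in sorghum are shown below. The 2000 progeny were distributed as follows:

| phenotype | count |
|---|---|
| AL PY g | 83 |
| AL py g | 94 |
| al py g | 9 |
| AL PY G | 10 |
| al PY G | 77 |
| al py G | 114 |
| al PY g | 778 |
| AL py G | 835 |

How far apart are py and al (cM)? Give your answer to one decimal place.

The two most frequent reciprocal classes, al PY g and AL py G, are the parental types, so the F1 was al PY g / AL py G.
The two rarest classes, al py g and AL PY G, are the double crossovers. Comparing them with the parentals, only the py allele has switched, so py is the middle locus and the order is al – py – g.
Crossovers in the al–py interval produce the single-crossover classes AL PY g and al py G (83 + 114 = 197) plus the double crossovers (19).
RF(al–py) = (197 + 19) / 2000 = 216/2000 = 0.1080 → 10.8 cM.

10.8 cM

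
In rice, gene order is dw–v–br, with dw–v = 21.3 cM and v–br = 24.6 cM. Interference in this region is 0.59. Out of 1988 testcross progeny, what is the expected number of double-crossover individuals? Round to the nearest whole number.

Map distances give recombination frequencies of 0.213 and 0.246 for the two intervals.
With interference 0.59 (so coincidence = 0.41), expected double-crossover frequency = 0.213 × 0.246 × 0.41 = 0.02148.
Expected number = 0.02148 × 1988 = 42.71 ≈ 43.

43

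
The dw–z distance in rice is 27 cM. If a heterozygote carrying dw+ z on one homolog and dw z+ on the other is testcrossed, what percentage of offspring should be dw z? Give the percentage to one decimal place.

13.5%

A map distance of 27 cM corresponds to a recombination frequency of 0.270.
The F1 is dw+ z / dw z+, so dw z is a recombinant gamete class with expected frequency r/2 = 0.270/2 = 0.1350.
That is 0.1350 = 13.5% of the progeny.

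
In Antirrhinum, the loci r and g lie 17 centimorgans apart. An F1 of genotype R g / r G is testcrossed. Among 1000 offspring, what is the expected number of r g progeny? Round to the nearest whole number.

A map distance of 17 centimorgans corresponds to a recombination frequency of 0.170.
The F1 is R g / r G, so r g is a recombinant gamete class with expected frequency r/2 = 0.170/2 = 0.0850.
Expected number = 0.0850 × 1000 = 85.00 ≈ 85.

85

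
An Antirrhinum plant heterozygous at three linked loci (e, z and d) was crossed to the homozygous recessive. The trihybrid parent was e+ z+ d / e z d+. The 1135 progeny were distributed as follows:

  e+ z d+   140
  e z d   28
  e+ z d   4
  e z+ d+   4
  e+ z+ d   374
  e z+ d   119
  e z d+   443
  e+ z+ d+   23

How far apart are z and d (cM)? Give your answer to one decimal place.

The two rarest classes, e+ z d and e z+ d+, are the double crossovers. Comparing them with the parentals, only the z allele has switched, so z is the middle locus and the order is e – z – d.
Crossovers in the z–d interval produce the single-crossover classes e+ z+ d+ and e z d (23 + 28 = 51) plus the double crossovers (8).
RF(z–d) = (51 + 8) / 1135 = 59/1135 = 0.0520 → 5.2 cM.

5.2 cM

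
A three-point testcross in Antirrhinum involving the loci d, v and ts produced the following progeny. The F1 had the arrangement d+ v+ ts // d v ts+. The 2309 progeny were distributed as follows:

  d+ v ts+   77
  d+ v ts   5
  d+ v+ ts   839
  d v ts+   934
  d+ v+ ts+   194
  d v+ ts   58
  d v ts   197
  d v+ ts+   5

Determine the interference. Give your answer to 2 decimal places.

The two rarest classes, d+ v ts and d v+ ts+, are the double crossovers. Comparing them with the parentals, only the v allele has switched, so v is the middle locus and the order is d – v – ts.
d–v: (135 + 10)/2309 = 0.0628; v–ts: (391 + 10)/2309 = 0.1737.
Expected DCO frequency = 0.0628 × 0.1737 ≈ 0.01091; observed = 10/2309 ≈ 0.00433.
Coefficient of coincidence = 0.00433/0.01091 ≈ 0.40; interference = 1 − 0.40 = 0.60.

0.60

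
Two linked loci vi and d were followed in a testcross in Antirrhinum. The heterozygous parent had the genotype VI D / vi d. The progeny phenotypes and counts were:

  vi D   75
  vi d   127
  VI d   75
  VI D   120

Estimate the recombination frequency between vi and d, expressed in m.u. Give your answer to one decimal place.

The recombinant classes are VI d and vi D: 75 + 75 = 150.
Recombination frequency = 150/397 = 0.3778 ≈ 37.8%, i.e. 37.8 m.u.

37.8 m.u.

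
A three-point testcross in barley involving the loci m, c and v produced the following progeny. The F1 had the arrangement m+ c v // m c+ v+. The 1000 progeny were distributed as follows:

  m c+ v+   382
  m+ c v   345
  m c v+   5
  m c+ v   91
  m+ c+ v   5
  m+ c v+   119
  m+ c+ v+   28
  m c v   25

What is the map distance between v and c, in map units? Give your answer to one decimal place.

22.0 map units

The two rarest classes, m+ c+ v and m c v+, are the double crossovers. Comparing them with the parentals, only the c allele has switched, so c is the middle locus and the order is v – c – m.
Crossovers in the v–c interval produce the single-crossover classes m+ c v+ and m c+ v (119 + 91 = 210) plus the double crossovers (10).
RF(v–c) = (210 + 10) / 1000 = 220/1000 = 0.2200 → 22.0 map units.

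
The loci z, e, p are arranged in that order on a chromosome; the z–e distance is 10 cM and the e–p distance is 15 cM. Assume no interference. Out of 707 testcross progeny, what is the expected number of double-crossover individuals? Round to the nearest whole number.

Map distances give recombination frequencies of 0.100 and 0.150 for the two intervals.
With no interference, expected double-crossover frequency = 0.100 × 0.150 = 0.01500.
Expected number = 0.01500 × 707 = 10.61 ≈ 11.

11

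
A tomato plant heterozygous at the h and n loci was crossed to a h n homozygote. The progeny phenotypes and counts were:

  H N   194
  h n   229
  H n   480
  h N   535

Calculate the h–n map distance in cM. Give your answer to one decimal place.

29.4 cM

The two most frequent classes, H n (480) and h N (535), are the parental types, so the F1 was H n / h N.
The recombinant classes are H N and h n: 194 + 229 = 423.
Recombination frequency = 423/1438 = 0.2942 ≈ 29.4%, i.e. 29.4 cM.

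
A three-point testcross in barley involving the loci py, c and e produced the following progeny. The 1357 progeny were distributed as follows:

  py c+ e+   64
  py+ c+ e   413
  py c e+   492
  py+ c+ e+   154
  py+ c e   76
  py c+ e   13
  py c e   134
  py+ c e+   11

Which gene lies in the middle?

The two most frequent reciprocal classes, py+ c+ e and py c e+, are the parental types, so the F1 was py+ c+ e / py c e+.
The two rarest classes, py c+ e and py+ c e+, are the double crossovers. Comparing them with the parentals, only the py allele has switched, so py is the middle locus and the order is c – py – e.

py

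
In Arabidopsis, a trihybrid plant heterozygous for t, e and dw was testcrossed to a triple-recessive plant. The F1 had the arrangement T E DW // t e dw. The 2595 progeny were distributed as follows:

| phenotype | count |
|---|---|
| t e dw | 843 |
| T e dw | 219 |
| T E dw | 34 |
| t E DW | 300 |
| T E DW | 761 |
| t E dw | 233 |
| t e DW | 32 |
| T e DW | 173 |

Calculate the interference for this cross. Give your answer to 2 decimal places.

The two rarest classes, T E dw and t e DW, are the double crossovers. Comparing them with the parentals, only the dw allele has switched, so dw is the middle locus and the order is t – dw – e.
t–dw: (519 + 66)/2595 = 0.2254; dw–e: (406 + 66)/2595 = 0.1819.
Expected DCO frequency = 0.2254 × 0.1819 ≈ 0.04100; observed = 66/2595 ≈ 0.02543.
Coefficient of coincidence = 0.02543/0.04100 ≈ 0.62; interference = 1 − 0.62 = 0.38.

0.38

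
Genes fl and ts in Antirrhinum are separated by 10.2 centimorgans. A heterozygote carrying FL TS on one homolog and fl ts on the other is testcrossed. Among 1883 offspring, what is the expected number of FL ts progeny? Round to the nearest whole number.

A map distance of 10.2 centimorgans corresponds to a recombination frequency of 0.102.
The F1 is FL TS / fl ts, so FL ts is a recombinant gamete class with expected frequency r/2 = 0.102/2 = 0.0510.
Expected number = 0.0510 × 1883 = 96.03 ≈ 96.

96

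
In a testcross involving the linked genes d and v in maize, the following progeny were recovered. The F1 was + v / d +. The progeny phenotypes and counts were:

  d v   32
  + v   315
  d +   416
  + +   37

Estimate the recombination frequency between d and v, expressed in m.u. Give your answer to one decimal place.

The recombinant classes are + + and d v: 37 + 32 = 69.
Recombination frequency = 69/800 = 0.0862 ≈ 8.6%, i.e. 8.6 m.u.

8.6 m.u.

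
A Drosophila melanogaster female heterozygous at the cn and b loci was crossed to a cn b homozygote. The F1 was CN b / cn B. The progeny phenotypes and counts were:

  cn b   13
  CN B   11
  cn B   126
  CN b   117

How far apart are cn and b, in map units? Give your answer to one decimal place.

9.0 map units

The recombinant classes are CN B and cn b: 11 + 13 = 24.
Recombination frequency = 24/267 = 0.0899 ≈ 9.0%, i.e. 9.0 map units.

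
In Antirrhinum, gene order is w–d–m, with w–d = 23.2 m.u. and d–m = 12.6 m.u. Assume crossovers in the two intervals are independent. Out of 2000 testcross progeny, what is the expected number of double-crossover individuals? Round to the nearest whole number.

58

Map distances give recombination frequencies of 0.232 and 0.126 for the two intervals.
With no interference, expected double-crossover frequency = 0.232 × 0.126 = 0.02923.
Expected number = 0.02923 × 2000 = 58.46 ≈ 58.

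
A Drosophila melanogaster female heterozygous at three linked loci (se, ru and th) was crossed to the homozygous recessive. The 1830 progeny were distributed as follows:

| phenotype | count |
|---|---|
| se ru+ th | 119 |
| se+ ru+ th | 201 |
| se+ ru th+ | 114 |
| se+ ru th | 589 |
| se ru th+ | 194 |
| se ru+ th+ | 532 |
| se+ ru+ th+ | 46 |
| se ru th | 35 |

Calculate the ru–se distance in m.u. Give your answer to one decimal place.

The two most frequent reciprocal classes, se ru+ th+ and se+ ru th, are the parental types, so the F1 was se ru+ th+ / se+ ru th.
The two rarest classes, se+ ru+ th+ and se ru th, are the double crossovers. Comparing them with the parentals, only the se allele has switched, so se is the middle locus and the order is ru – se – th.
Crossovers in the ru–se interval produce the single-crossover classes se ru th+ and se+ ru+ th (194 + 201 = 395) plus the double crossovers (81).
RF(ru–se) = (395 + 81) / 1830 = 476/1830 = 0.2601 → 26.0 m.u.

26.0 m.u.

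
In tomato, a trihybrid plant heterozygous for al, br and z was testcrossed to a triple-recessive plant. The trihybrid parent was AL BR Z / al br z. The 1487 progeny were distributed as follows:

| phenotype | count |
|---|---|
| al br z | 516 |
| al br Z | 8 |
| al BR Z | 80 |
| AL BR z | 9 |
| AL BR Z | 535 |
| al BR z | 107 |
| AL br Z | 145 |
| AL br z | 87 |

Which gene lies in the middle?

The two rarest classes, AL BR z and al br Z, are the double crossovers. Comparing them with the parentals, only the z allele has switched, so z is the middle locus and the order is al – z – br.

z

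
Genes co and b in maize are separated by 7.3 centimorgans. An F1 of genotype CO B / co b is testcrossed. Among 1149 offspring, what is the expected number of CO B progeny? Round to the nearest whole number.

A map distance of 7.3 centimorgans corresponds to a recombination frequency of 0.073.
The F1 is CO B / co b, so CO B is a parental gamete class with expected frequency (1 − r)/2 = 0.927/2 = 0.4635.
Expected number = 0.4635 × 1149 = 532.56 ≈ 533.

533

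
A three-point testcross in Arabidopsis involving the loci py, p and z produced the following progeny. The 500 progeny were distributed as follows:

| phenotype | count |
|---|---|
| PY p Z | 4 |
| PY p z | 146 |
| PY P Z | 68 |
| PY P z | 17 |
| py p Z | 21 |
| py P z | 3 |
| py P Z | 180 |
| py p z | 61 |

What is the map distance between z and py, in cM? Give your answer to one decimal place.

27.2 cM

The two most frequent reciprocal classes, PY p z and py P Z, are the parental types, so the F1 was PY p z / py P Z.
The two rarest classes, PY p Z and py P z, are the double crossovers. Comparing them with the parentals, only the z allele has switched, so z is the middle locus and the order is py – z – p.
Crossovers in the py–z interval produce the single-crossover classes py p z and PY P Z (61 + 68 = 129) plus the double crossovers (7).
RF(py–z) = (129 + 7) / 500 = 136/500 = 0.2720 → 27.2 cM.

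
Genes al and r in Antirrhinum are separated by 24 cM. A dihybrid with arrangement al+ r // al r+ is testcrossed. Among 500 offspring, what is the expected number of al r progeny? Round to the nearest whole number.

60

A map distance of 24 cM corresponds to a recombination frequency of 0.240.
The F1 is al+ r / al r+, so al r is a recombinant gamete class with expected frequency r/2 = 0.240/2 = 0.1200.
Expected number = 0.1200 × 500 = 60.00 ≈ 60.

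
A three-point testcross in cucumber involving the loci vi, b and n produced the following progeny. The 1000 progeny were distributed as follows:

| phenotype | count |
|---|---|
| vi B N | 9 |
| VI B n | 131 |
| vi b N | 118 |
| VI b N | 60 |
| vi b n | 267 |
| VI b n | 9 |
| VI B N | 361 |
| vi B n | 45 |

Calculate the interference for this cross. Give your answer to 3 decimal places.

The two most frequent reciprocal classes, vi b n and VI B N, are the parental types, so the F1 was vi b n / VI B N.
The two rarest classes, VI b n and vi B N, are the double crossovers. Comparing them with the parentals, only the vi allele has switched, so vi is the middle locus and the order is n – vi – b.
n–vi: (249 + 18)/1000 = 0.2670; vi–b: (105 + 18)/1000 = 0.1230.
Expected DCO frequency = 0.2670 × 0.1230 ≈ 0.03284; observed = 18/1000 ≈ 0.01800.
Coefficient of coincidence = 0.01800/0.03284 ≈ 0.548; interference = 1 − 0.548 = 0.452.

0.452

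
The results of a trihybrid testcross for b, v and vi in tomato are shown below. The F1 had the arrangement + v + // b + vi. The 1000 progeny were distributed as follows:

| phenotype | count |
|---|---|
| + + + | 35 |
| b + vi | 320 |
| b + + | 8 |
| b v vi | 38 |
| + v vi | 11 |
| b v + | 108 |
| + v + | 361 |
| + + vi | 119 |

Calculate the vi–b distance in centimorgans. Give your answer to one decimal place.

The two rarest classes, + v vi and b + +, are the double crossovers. Comparing them with the parentals, only the vi allele has switched, so vi is the middle locus and the order is b – vi – v.
Crossovers in the b–vi interval produce the single-crossover classes b v + and + + vi (108 + 119 = 227) plus the double crossovers (19).
RF(b–vi) = (227 + 19) / 1000 = 246/1000 = 0.2460 → 24.6 centimorgans.

24.6 centimorgans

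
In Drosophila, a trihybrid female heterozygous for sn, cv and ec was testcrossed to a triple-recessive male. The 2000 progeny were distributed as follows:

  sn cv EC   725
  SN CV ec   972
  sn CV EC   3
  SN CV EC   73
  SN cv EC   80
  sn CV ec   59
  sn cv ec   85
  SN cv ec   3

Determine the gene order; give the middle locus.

The two most frequent reciprocal classes, sn cv EC and SN CV ec, are the parental types, so the F1 was sn cv EC / SN CV ec.
The two rarest classes, sn CV EC and SN cv ec, are the double crossovers. Comparing them with the parentals, only the cv allele has switched, so cv is the middle locus and the order is sn – cv – ec.

cv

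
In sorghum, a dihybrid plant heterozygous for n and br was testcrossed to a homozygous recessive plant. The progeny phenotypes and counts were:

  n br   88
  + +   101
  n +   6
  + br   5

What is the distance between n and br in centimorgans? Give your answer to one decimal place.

5.5 centimorgans

The two most frequent classes, + + (101) and n br (88), are the parental types, so the F1 was + + / n br.
The recombinant classes are + br and n +: 5 + 6 = 11.
Recombination frequency = 11/200 = 0.0550 ≈ 5.5%, i.e. 5.5 centimorgans.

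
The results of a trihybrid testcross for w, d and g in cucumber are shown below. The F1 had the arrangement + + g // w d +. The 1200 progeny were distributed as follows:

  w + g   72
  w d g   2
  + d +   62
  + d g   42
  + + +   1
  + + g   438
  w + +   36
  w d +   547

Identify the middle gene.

The two rarest classes, + + + and w d g, are the double crossovers. Comparing them with the parentals, only the g allele has switched, so g is the middle locus and the order is d – g – w.

g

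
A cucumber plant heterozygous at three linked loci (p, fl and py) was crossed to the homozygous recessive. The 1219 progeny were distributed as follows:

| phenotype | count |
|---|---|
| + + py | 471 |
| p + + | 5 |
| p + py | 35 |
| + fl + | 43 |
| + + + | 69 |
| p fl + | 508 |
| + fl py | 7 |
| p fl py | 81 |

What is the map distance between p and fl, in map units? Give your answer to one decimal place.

7.4 map units

The two most frequent reciprocal classes, p fl + and + + py, are the parental types, so the F1 was p fl + / + + py.
The two rarest classes, p + + and + fl py, are the double crossovers. Comparing them with the parentals, only the fl allele has switched, so fl is the middle locus and the order is p – fl – py.
Crossovers in the p–fl interval produce the single-crossover classes + fl + and p + py (43 + 35 = 78) plus the double crossovers (12).
RF(p–fl) = (78 + 12) / 1219 = 90/1219 = 0.0738 → 7.4 map units.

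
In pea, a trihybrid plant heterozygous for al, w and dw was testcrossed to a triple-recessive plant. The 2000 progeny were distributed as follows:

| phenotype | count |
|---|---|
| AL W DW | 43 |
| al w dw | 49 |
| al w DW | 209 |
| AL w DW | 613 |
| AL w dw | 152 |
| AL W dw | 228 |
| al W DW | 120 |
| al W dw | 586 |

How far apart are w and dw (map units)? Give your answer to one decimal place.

18.2 map units

The two most frequent reciprocal classes, AL w DW and al W dw, are the parental types, so the F1 was AL w DW / al W dw.
The two rarest classes, AL W DW and al w dw, are the double crossovers. Comparing them with the parentals, only the w allele has switched, so w is the middle locus and the order is al – w – dw.
Crossovers in the w–dw interval produce the single-crossover classes AL w dw and al W DW (152 + 120 = 272) plus the double crossovers (92).
RF(w–dw) = (272 + 92) / 2000 = 364/2000 = 0.1820 → 18.2 map units.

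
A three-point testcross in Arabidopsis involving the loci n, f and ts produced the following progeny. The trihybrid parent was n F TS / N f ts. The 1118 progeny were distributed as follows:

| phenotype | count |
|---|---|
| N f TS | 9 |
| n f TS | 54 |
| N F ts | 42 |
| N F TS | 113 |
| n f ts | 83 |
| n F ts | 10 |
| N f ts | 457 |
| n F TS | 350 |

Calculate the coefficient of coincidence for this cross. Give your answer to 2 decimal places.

0.86

The two rarest classes, n F ts and N f TS, are the double crossovers. Comparing them with the parentals, only the ts allele has switched, so ts is the middle locus and the order is n – ts – f.
n–ts: (196 + 19)/1118 = 0.1923; ts–f: (96 + 19)/1118 = 0.1029.
Expected DCO frequency = 0.1923 × 0.1029 ≈ 0.01979; observed = 19/1118 ≈ 0.01699.
Coefficient of coincidence = 0.01699/0.01979 ≈ 0.86.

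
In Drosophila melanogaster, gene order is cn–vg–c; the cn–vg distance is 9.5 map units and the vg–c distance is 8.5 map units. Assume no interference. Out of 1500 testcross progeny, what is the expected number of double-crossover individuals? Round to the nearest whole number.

Map distances give recombination frequencies of 0.095 and 0.085 for the two intervals.
With no interference, expected double-crossover frequency = 0.095 × 0.085 = 0.00808.
Expected number = 0.00808 × 1500 = 12.11 ≈ 12.

12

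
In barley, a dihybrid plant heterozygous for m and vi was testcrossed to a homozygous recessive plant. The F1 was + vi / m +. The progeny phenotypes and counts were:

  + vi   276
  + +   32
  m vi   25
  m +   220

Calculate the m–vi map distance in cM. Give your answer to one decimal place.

10.3 cM

The recombinant classes are + + and m vi: 32 + 25 = 57.
Recombination frequency = 57/553 = 0.1031 ≈ 10.3%, i.e. 10.3 cM.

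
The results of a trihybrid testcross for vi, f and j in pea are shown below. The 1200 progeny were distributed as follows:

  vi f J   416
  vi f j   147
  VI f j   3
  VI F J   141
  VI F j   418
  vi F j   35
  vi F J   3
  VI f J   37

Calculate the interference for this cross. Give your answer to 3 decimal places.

The two most frequent reciprocal classes, VI F j and vi f J, are the parental types, so the F1 was VI F j / vi f J.
The two rarest classes, VI f j and vi F J, are the double crossovers. Comparing them with the parentals, only the f allele has switched, so f is the middle locus and the order is j – f – vi.
j–f: (288 + 6)/1200 = 0.2450; f–vi: (72 + 6)/1200 = 0.0650.
Expected DCO frequency = 0.2450 × 0.0650 ≈ 0.01593; observed = 6/1200 ≈ 0.00500.
Coefficient of coincidence = 0.00500/0.01593 ≈ 0.314; interference = 1 − 0.314 = 0.686.

0.686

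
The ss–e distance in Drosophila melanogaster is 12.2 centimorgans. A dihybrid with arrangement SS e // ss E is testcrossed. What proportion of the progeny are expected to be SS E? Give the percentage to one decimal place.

6.1%

A map distance of 12.2 centimorgans corresponds to a recombination frequency of 0.122.
The F1 is SS e / ss E, so SS E is a recombinant gamete class with expected frequency r/2 = 0.122/2 = 0.0610.
That is 0.0610 = 6.1% of the progeny.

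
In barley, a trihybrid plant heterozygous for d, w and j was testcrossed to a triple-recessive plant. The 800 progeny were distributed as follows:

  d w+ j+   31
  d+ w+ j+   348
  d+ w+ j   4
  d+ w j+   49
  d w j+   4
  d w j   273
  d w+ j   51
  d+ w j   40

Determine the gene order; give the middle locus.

The two most frequent reciprocal classes, d+ w+ j+ and d w j, are the parental types, so the F1 was d+ w+ j+ / d w j.
The two rarest classes, d+ w+ j and d w j+, are the double crossovers. Comparing them with the parentals, only the j allele has switched, so j is the middle locus and the order is d – j – w.

j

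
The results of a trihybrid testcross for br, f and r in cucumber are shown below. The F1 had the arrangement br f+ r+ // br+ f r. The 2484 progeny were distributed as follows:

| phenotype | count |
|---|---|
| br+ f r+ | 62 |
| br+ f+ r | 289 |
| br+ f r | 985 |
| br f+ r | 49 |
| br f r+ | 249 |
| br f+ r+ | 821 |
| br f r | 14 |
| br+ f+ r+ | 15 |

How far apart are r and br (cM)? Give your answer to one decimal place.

The two rarest classes, br+ f+ r+ and br f r, are the double crossovers. Comparing them with the parentals, only the br allele has switched, so br is the middle locus and the order is r – br – f.
Crossovers in the r–br interval produce the single-crossover classes br f+ r and br+ f r+ (49 + 62 = 111) plus the double crossovers (29).
RF(r–br) = (111 + 29) / 2484 = 140/2484 = 0.0564 → 5.6 cM.

5.6 cM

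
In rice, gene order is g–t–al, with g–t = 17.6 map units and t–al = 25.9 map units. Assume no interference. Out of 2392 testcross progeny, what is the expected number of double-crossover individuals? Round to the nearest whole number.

Map distances give recombination frequencies of 0.176 and 0.259 for the two intervals.
With no interference, expected double-crossover frequency = 0.176 × 0.259 = 0.04558.
Expected number = 0.04558 × 2392 = 109.04 ≈ 109.

109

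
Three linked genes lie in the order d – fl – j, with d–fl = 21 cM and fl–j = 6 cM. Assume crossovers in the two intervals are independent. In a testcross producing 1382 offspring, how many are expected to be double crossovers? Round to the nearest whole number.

17

Map distances give recombination frequencies of 0.210 and 0.060 for the two intervals.
With no interference, expected double-crossover frequency = 0.210 × 0.060 = 0.01260.
Expected number = 0.01260 × 1382 = 17.41 ≈ 17.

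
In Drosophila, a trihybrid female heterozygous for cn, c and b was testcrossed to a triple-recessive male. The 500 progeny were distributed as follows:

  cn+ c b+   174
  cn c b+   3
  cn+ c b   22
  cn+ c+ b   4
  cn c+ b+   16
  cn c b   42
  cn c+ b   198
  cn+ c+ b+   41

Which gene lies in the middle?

The two most frequent reciprocal classes, cn c+ b and cn+ c b+, are the parental types, so the F1 was cn c+ b / cn+ c b+.
The two rarest classes, cn+ c+ b and cn c b+, are the double crossovers. Comparing them with the parentals, only the cn allele has switched, so cn is the middle locus and the order is c – cn – b.

cn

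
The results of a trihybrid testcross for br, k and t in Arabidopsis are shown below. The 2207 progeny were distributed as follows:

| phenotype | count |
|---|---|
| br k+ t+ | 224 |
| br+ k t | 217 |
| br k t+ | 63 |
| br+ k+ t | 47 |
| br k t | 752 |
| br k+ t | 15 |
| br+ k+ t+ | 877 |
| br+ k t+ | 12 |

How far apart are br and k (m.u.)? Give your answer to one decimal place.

The two most frequent reciprocal classes, br k t and br+ k+ t+, are the parental types, so the F1 was br k t / br+ k+ t+.
The two rarest classes, br k+ t and br+ k t+, are the double crossovers. Comparing them with the parentals, only the k allele has switched, so k is the middle locus and the order is br – k – t.
Crossovers in the br–k interval produce the single-crossover classes br+ k t and br k+ t+ (217 + 224 = 441) plus the double crossovers (27).
RF(br–k) = (441 + 27) / 2207 = 468/2207 = 0.2121 → 21.2 m.u.

21.2 m.u.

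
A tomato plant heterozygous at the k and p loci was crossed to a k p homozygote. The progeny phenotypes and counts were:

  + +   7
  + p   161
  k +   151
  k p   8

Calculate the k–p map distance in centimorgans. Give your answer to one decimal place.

4.6 centimorgans

The two most frequent classes, + p (161) and k + (151), are the parental types, so the F1 was + p / k +.
The recombinant classes are + + and k p: 7 + 8 = 15.
Recombination frequency = 15/327 = 0.0459 ≈ 4.6%, i.e. 4.6 centimorgans.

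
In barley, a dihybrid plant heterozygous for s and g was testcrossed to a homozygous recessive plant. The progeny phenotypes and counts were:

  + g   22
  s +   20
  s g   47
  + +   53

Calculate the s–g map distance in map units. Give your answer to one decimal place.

29.6 map units

The two most frequent classes, + + (53) and s g (47), are the parental types, so the F1 was + + / s g.
The recombinant classes are + g and s +: 22 + 20 = 42.
Recombination frequency = 42/142 = 0.2958 ≈ 29.6%, i.e. 29.6 map units.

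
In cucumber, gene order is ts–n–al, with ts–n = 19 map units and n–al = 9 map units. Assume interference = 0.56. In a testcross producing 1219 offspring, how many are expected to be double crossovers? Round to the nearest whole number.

Map distances give recombination frequencies of 0.190 and 0.090 for the two intervals.
With interference 0.56 (so coincidence = 0.44), expected double-crossover frequency = 0.190 × 0.090 × 0.44 = 0.00752.
Expected number = 0.00752 × 1219 = 9.17 ≈ 9.

9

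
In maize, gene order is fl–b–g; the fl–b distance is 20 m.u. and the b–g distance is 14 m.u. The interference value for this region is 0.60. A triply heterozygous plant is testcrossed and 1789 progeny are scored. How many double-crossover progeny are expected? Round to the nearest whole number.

Map distances give recombination frequencies of 0.200 and 0.140 for the two intervals.
With interference 0.60 (so coincidence = 0.40), expected double-crossover frequency = 0.200 × 0.140 × 0.40 = 0.01120.
Expected number = 0.01120 × 1789 = 20.04 ≈ 20.

20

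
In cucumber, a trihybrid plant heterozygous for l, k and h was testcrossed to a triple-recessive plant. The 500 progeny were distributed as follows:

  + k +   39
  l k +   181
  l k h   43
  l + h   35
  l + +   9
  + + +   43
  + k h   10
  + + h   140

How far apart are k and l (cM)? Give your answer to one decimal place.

18.6 cM

The two most frequent reciprocal classes, + + h and l k +, are the parental types, so the F1 was + + h / l k +.
The two rarest classes, + k h and l + +, are the double crossovers. Comparing them with the parentals, only the k allele has switched, so k is the middle locus and the order is h – k – l.
Crossovers in the k–l interval produce the single-crossover classes l + h and + k + (35 + 39 = 74) plus the double crossovers (19).
RF(k–l) = (74 + 19) / 500 = 93/500 = 0.1860 → 18.6 cM.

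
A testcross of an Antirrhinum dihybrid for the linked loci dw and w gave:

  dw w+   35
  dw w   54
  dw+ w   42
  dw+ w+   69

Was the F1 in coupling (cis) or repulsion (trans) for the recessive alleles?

The two most frequent classes are dw+ w+ (69) and dw w (54); these are the parental (non-recombinant) types.
So the F1 carried dw+ w+ on one chromosome and dw w on the other — the recessive alleles are on the same chromosome (cis / coupling).

cis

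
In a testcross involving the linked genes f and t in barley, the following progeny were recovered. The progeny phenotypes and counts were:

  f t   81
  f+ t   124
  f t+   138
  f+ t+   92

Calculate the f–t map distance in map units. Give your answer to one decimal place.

39.8 map units

The two most frequent classes, f+ t (124) and f t+ (138), are the parental types, so the F1 was f+ t / f t+.
The recombinant classes are f+ t+ and f t: 92 + 81 = 173.
Recombination frequency = 173/435 = 0.3977 ≈ 39.8%, i.e. 39.8 map units.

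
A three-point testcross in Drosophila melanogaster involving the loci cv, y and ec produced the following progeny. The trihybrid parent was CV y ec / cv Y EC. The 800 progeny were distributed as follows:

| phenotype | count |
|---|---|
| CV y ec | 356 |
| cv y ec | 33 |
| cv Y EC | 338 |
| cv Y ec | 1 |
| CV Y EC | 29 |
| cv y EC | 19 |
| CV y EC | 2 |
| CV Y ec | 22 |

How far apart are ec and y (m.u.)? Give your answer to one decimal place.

The two rarest classes, CV y EC and cv Y ec, are the double crossovers. Comparing them with the parentals, only the ec allele has switched, so ec is the middle locus and the order is cv – ec – y.
Crossovers in the ec–y interval produce the single-crossover classes CV Y ec and cv y EC (22 + 19 = 41) plus the double crossovers (3).
RF(ec–y) = (41 + 3) / 800 = 44/800 = 0.0550 → 5.5 m.u.

5.5 m.u.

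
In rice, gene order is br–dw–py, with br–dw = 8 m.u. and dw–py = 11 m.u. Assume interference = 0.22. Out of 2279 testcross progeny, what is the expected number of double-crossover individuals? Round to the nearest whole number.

Map distances give recombination frequencies of 0.080 and 0.110 for the two intervals.
With interference 0.22 (so coincidence = 0.78), expected double-crossover frequency = 0.080 × 0.110 × 0.78 = 0.00686.
Expected number = 0.00686 × 2279 = 15.64 ≈ 16.

16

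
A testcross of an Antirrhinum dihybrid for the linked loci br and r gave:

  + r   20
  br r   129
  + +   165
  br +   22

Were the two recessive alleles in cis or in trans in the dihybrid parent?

cis

The two most frequent classes are + + (165) and br r (129); these are the parental (non-recombinant) types.
So the F1 carried + + on one chromosome and br r on the other — the recessive alleles are on the same chromosome (cis / coupling).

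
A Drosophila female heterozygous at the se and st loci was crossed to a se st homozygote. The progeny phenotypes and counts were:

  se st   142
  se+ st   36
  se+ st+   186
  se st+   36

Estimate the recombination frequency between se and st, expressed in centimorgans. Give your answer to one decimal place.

The two most frequent classes, se+ st+ (186) and se st (142), are the parental types, so the F1 was se+ st+ / se st.
The recombinant classes are se+ st and se st+: 36 + 36 = 72.
Recombination frequency = 72/400 = 0.1800 ≈ 18.0%, i.e. 18.0 centimorgans.

18.0 centimorgans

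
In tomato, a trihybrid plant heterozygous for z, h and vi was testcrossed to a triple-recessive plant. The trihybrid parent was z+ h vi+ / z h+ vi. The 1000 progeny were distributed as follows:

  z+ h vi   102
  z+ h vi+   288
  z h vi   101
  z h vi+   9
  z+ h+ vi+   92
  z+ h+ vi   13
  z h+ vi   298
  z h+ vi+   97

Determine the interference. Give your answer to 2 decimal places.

The two rarest classes, z h vi+ and z+ h+ vi, are the double crossovers. Comparing them with the parentals, only the z allele has switched, so z is the middle locus and the order is h – z – vi.
h–z: (193 + 22)/1000 = 0.2150; z–vi: (199 + 22)/1000 = 0.2210.
Expected DCO frequency = 0.2150 × 0.2210 ≈ 0.04752; observed = 22/1000 ≈ 0.02200.
Coefficient of coincidence = 0.02200/0.04752 ≈ 0.46; interference = 1 − 0.46 = 0.54.

0.54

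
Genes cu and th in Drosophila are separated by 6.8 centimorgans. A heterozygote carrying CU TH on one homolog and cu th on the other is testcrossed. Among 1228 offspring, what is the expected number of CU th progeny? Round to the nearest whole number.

A map distance of 6.8 centimorgans corresponds to a recombination frequency of 0.068.
The F1 is CU TH / cu th, so CU th is a recombinant gamete class with expected frequency r/2 = 0.068/2 = 0.0340.
Expected number = 0.0340 × 1228 = 41.75 ≈ 42.

42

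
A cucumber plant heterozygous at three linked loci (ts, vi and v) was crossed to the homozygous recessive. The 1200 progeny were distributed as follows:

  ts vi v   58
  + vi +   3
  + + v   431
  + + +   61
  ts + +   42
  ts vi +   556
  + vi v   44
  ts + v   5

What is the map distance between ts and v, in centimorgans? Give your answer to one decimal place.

10.6 centimorgans

The two most frequent reciprocal classes, + + v and ts vi +, are the parental types, so the F1 was + + v / ts vi +.
The two rarest classes, ts + v and + vi +, are the double crossovers. Comparing them with the parentals, only the ts allele has switched, so ts is the middle locus and the order is vi – ts – v.
Crossovers in the ts–v interval produce the single-crossover classes + + + and ts vi v (61 + 58 = 119) plus the double crossovers (8).
RF(ts–v) = (119 + 8) / 1200 = 127/1200 = 0.1058 → 10.6 centimorgans.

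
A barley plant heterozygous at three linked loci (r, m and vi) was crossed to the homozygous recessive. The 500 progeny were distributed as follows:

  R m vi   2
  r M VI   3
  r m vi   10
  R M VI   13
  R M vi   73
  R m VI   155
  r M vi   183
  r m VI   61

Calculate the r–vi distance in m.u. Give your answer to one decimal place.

27.8 m.u.

The two most frequent reciprocal classes, R m VI and r M vi, are the parental types, so the F1 was R m VI / r M vi.
The two rarest classes, R m vi and r M VI, are the double crossovers. Comparing them with the parentals, only the vi allele has switched, so vi is the middle locus and the order is m – vi – r.
Crossovers in the vi–r interval produce the single-crossover classes r m VI and R M vi (61 + 73 = 134) plus the double crossovers (5).
RF(vi–r) = (134 + 5) / 500 = 139/500 = 0.2780 → 27.8 m.u.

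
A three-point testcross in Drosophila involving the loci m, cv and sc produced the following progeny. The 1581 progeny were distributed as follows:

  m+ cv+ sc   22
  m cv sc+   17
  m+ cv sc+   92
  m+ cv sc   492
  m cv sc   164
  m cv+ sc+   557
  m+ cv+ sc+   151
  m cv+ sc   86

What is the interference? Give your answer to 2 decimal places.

The two most frequent reciprocal classes, m cv+ sc+ and m+ cv sc, are the parental types, so the F1 was m cv+ sc+ / m+ cv sc.
The two rarest classes, m cv sc+ and m+ cv+ sc, are the double crossovers. Comparing them with the parentals, only the cv allele has switched, so cv is the middle locus and the order is sc – cv – m.
sc–cv: (178 + 39)/1581 = 0.1373; cv–m: (315 + 39)/1581 = 0.2239.
Expected DCO frequency = 0.1373 × 0.2239 ≈ 0.03074; observed = 39/1581 ≈ 0.02467.
Coefficient of coincidence = 0.02467/0.03074 ≈ 0.80; interference = 1 − 0.80 = 0.20.

0.20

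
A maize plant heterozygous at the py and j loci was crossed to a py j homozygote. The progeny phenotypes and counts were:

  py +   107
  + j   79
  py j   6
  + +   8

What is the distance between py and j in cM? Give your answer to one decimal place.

The two most frequent classes, + j (79) and py + (107), are the parental types, so the F1 was + j / py +.
The recombinant classes are + + and py j: 8 + 6 = 14.
Recombination frequency = 14/200 = 0.0700 ≈ 7.0%, i.e. 7.0 cM.

7.0 cM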